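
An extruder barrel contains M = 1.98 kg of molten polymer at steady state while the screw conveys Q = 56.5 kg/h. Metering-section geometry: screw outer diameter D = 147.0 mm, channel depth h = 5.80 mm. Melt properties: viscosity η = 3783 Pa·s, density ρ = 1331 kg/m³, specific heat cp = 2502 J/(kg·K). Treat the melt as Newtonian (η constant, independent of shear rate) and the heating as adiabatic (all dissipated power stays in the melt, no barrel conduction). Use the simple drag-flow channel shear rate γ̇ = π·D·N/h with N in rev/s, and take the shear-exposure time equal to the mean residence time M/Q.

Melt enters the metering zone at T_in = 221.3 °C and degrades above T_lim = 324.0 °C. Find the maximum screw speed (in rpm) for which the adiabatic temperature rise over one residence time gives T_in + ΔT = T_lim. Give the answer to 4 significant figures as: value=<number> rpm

Q_s = Q / 3600 = 56.5 / 3600 = 0.0156944 kg/s
t_res = M / Q_s = 1.98 / 0.0156944 = 126.159 s
D = 147.0 mm = 0.147 m;  h = 5.80 mm = 0.0058 m
Allowable rise: ΔT_a = T_lim − T_in = 324.0 − 221.3 = 102.7 K
Invert ΔT = ηγ̇²t_res/(ρcp) for γ̇: γ̇_max² = ΔT_a ρ cp / (η t_res) = 102.7·1331·2502 / (3783·126.159) = 716.606 s⁻²
γ̇_max = sqrt(716.606) = 26.7695 s⁻¹
N_max = γ̇_max·h / (π·D) = 26.7695 · 0.0058 / (π · 0.147) = 0.336202 rev/s = 20.1721 rpm

value=20.17 rpm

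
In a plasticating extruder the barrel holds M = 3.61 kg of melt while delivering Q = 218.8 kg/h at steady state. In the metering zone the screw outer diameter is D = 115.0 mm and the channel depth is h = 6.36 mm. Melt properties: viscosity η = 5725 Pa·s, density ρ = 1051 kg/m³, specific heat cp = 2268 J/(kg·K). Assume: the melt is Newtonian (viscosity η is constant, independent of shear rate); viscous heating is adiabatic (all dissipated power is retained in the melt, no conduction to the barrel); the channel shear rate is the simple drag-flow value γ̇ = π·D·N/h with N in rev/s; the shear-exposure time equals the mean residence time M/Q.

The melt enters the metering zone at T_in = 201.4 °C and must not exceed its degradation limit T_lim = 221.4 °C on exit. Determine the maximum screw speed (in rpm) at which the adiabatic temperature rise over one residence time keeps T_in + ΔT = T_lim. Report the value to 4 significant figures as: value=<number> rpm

Convert throughput: Q = 218.8 kg/h = 218.8/3600 = 0.0607778 kg/s
Mean residence time: t_res = M/Q_s = 3.61 kg / 0.0607778 kg/s = 59.3967 s
Geometry in SI: D = 115.0 mm → 0.115 m, h = 6.36 mm → 0.00636 m
ΔT_a = T_lim − T_in = 221.4 °C − 201.4 °C = 20 K
γ̇_max² = ΔT_a·ρ·cp / (η·t_res) = [20 × 1051 × 2268] / [5725 × 59.3967] = 140.197 s⁻²
γ̇_max = sqrt(140.197) = 11.8405 s⁻¹
N_max = γ̇_max·h / (π·D) = 11.8405 · 0.00636 / (π · 0.115) = 0.208439 rev/s = 12.5063 rpm

value=12.51 rpm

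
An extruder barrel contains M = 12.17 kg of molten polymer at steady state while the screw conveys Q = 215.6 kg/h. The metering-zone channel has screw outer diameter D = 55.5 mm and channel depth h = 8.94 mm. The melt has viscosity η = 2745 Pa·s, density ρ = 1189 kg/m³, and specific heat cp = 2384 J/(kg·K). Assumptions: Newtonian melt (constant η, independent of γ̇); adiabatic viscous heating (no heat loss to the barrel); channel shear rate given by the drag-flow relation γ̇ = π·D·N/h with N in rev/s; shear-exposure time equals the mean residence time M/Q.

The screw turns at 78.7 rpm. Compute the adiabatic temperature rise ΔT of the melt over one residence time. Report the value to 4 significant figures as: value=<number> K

value=128.8 K

Throughput in SI: Q_s = 215.6 kg/h ÷ 3600 s/h = 0.0598889 kg/s
t_res = M / Q_s = 12.17 / 0.0598889 = 203.21 s
D = 55.5 mm = 0.0555 m;  h = 8.94 mm = 0.00894 m;  N = 78.7 rpm / 60 = 1.31167 rev/s
γ̇ = π D N / h = (π)(0.0555)(1.31167) / 0.00894 = 25.5817 s⁻¹
Adiabatic rise: ΔT = η γ̇² t_res / (ρ cp) = 2745·(25.5817)²·203.21 / (1189·2384) = 128.782 K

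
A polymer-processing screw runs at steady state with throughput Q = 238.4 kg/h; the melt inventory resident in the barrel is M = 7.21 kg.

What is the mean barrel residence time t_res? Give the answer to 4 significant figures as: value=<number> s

value=108.9 s

Q_s = Q / 3600 = 238.4 / 3600 = 0.0662222 kg/s
t_res = M / Q_s = 7.21 / 0.0662222 = 108.876 s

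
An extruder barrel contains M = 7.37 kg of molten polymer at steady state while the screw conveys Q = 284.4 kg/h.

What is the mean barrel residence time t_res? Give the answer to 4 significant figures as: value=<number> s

value=93.29 s

Throughput in SI: Q_s = 284.4 kg/h ÷ 3600 s/h = 0.079 kg/s
Mean residence time: t_res = M/Q_s = 7.37 kg / 0.079 kg/s = 93.2911 s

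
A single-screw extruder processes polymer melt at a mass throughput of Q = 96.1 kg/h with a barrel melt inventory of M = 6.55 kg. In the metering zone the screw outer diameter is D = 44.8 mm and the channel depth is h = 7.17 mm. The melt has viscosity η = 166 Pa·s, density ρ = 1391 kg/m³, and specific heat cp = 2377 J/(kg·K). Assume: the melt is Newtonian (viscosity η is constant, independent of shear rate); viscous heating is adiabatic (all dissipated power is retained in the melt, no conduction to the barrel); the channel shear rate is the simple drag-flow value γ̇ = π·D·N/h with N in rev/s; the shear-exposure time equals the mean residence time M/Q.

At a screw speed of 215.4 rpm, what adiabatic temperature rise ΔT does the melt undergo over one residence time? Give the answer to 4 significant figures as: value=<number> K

Q_s = Q / 3600 = 96.1 / 3600 = 0.0266944 kg/s
t_res = M / Q_s = 6.55 / 0.0266944 = 245.369 s
Convert to SI: D = 0.0448 m, h = 0.00717 m, N = 215.4/60 = 3.59 rev/s
Shear rate: γ̇ = πDN/h = π·0.0448·3.59/0.00717 = 70.4698 s⁻¹
Adiabatic rise: ΔT = η γ̇² t_res / (ρ cp) = 166·(70.4698)²·245.369 / (1391·2377) = 61.1756 K

value=61.18 K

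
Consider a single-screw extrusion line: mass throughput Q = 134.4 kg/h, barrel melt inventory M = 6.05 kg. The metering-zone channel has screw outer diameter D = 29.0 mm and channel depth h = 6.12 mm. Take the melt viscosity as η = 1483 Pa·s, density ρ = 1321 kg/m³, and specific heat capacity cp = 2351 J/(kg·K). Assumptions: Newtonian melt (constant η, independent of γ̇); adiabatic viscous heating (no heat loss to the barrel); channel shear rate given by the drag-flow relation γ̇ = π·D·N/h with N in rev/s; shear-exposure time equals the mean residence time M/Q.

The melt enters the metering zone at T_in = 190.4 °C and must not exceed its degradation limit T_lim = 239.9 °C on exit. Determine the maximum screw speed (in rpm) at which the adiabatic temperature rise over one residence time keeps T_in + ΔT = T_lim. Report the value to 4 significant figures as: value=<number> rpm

value=101.9 rpm

Q_s = Q / 3600 = 134.4 / 3600 = 0.0373333 kg/s
t_res = M / Q_s = 6.05 / 0.0373333 = 162.054 s
D = 29.0 mm = 0.029 m;  h = 6.12 mm = 0.00612 m
Allowable rise: ΔT_a = T_lim − T_in = 239.9 − 190.4 = 49.5 K
γ̇_max² = ΔT_a·ρ·cp/(η·t_res) = 49.5·1321·2351/(1483·162.054) = 639.677 s⁻²
Take the square root: γ̇_max = √(639.677) = 25.2918 s⁻¹
N_max = γ̇_max h / (πD) = 25.2918·0.00612/(π·0.029) = 1.69896 rev/s → ×60 = 101.938 rpm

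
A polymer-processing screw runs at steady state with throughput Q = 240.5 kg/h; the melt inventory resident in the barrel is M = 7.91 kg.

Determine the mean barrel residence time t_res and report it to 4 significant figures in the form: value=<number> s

Q_s = Q / 3600 = 240.5 / 3600 = 0.0668056 kg/s
Mean residence time: t_res = M/Q_s = 7.91 kg / 0.0668056 kg/s = 118.403 s

value=118.4 s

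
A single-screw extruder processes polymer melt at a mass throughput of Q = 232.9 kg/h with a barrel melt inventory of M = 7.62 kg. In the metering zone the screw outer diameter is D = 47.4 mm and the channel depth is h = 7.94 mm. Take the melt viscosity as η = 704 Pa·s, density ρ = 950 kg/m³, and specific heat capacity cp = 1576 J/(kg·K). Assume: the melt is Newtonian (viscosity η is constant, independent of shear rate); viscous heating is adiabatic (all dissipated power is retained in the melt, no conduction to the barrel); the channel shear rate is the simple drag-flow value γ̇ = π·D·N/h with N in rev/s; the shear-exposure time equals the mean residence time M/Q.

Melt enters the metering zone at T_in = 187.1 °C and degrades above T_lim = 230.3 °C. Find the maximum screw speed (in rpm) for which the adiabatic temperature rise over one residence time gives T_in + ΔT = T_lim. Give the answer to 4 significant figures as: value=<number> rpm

value=89.35 rpm

Q_s = Q / 3600 = 232.9 / 3600 = 0.0646944 kg/s
t_res = M / Q_s = 7.62 / 0.0646944 = 117.784 s
Convert to metres: D = 0.0474 m, h = 0.00794 m
ΔT_a = T_lim − T_in = 230.3 − 187.1 = 43.2 K
γ̇_max² = ΔT_a·ρ·cp / (η·t_res) = [43.2 × 950 × 1576] / [704 × 117.784] = 780.015 s⁻²
γ̇_max = √780.015 = 27.9287 s⁻¹
N_max = γ̇_max h / (πD) = 27.9287·0.00794/(π·0.0474) = 1.48917 rev/s → ×60 = 89.3501 rpm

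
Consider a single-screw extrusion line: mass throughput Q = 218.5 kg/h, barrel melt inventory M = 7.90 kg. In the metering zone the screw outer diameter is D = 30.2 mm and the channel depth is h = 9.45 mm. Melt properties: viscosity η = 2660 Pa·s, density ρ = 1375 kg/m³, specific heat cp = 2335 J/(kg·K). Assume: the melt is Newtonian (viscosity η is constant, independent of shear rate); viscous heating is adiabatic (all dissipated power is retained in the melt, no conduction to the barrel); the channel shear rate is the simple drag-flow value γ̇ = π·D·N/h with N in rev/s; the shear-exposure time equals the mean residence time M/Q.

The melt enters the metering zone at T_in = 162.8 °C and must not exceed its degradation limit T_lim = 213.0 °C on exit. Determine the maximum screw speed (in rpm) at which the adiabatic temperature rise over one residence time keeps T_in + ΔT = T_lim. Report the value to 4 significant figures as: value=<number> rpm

Q_s = Q / 3600 = 218.5 / 3600 = 0.0606944 kg/s
Mean residence time: t_res = M/Q_s = 7.90 kg / 0.0606944 kg/s = 130.16 s
Convert to metres: D = 0.0302 m, h = 0.00945 m
ΔT_a = T_lim − T_in = 213.0 °C − 162.8 °C = 50.2 K
γ̇_max² = ΔT_a·ρ·cp / (η·t_res) = [50.2 × 1375 × 2335] / [2660 × 130.16] = 465.515 s⁻²
Take the square root: γ̇_max = √(465.515) = 21.5758 s⁻¹
N_max = γ̇_max·h / (π·D) = 21.5758 · 0.00945 / (π · 0.0302) = 2.14903 rev/s = 128.942 rpm

value=128.9 rpm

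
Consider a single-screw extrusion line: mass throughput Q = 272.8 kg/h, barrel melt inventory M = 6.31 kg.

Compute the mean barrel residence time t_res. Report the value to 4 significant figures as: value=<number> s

Q_s = Q / 3600 = 272.8 / 3600 = 0.0757778 kg/s
Mean residence time: t_res = M/Q_s = 6.31 kg / 0.0757778 kg/s = 83.2698 s

value=83.27 s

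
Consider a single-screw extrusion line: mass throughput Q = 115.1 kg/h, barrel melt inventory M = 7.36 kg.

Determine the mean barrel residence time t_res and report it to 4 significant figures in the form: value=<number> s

Convert throughput: Q = 115.1 kg/h = 115.1/3600 = 0.0319722 kg/s
t_res = M / Q_s = 7.36 / 0.0319722 = 230.2 s

value=230.2 s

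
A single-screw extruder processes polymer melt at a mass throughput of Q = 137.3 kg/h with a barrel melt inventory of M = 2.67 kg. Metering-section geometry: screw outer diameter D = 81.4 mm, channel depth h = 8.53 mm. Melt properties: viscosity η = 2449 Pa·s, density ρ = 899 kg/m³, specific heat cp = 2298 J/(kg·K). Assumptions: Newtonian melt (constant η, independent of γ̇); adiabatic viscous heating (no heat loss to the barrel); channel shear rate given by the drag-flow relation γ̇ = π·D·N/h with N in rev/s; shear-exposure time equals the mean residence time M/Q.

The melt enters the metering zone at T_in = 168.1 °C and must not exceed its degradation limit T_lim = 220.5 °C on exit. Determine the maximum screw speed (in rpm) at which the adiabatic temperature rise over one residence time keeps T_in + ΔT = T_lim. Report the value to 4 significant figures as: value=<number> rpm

value=50.29 rpm

Convert throughput: Q = 137.3 kg/h = 137.3/3600 = 0.0381389 kg/s
t_res = M / Q_s = 2.67 ÷ 0.0381389 = 70.0073 s
Convert to metres: D = 0.0814 m, h = 0.00853 m
ΔT_a = T_lim − T_in = 220.5 − 168.1 = 52.4 K
Invert ΔT = ηγ̇²t_res/(ρcp) for γ̇: γ̇_max² = ΔT_a ρ cp / (η t_res) = 52.4·899·2298 / (2449·70.0073) = 631.406 s⁻²
γ̇_max = √631.406 = 25.1278 s⁻¹
N_max = γ̇_max·h / (π·D) = 25.1278 · 0.00853 / (π · 0.0814) = 0.838164 rev/s = 50.2899 rpm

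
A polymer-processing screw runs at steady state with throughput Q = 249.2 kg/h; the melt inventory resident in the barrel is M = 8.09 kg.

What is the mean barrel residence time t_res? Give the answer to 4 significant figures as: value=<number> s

Q_s = Q / 3600 = 249.2 / 3600 = 0.0692222 kg/s
t_res = M / Q_s = 8.09 / 0.0692222 = 116.87 s

value=116.9 s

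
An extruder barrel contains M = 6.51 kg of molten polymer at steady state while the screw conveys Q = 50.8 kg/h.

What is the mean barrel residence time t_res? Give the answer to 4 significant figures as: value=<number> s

Throughput in SI: Q_s = 50.8 kg/h ÷ 3600 s/h = 0.0141111 kg/s
t_res = M / Q_s = 6.51 / 0.0141111 = 461.339 s

value=461.3 s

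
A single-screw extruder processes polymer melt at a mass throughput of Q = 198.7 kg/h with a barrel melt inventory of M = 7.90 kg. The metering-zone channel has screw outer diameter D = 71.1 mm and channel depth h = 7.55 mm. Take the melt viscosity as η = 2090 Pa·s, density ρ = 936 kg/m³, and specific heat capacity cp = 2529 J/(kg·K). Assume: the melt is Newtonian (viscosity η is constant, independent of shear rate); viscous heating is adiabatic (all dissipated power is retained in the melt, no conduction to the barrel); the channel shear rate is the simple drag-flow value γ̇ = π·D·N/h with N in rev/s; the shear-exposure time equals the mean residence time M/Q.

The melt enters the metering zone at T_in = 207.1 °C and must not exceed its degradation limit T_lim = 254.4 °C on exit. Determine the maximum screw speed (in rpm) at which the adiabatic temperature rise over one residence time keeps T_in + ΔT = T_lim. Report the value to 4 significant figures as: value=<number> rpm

Throughput in SI: Q_s = 198.7 kg/h ÷ 3600 s/h = 0.0551944 kg/s
t_res = M / Q_s = 7.90 ÷ 0.0551944 = 143.13 s
Convert to metres: D = 0.0711 m, h = 0.00755 m
Allowable rise: ΔT_a = T_lim − T_in = 254.4 − 207.1 = 47.3 K
Invert ΔT = ηγ̇²t_res/(ρcp) for γ̇: γ̇_max² = ΔT_a ρ cp / (η t_res) = 47.3·936·2529 / (2090·143.13) = 374.29 s⁻²
Take the square root: γ̇_max = √(374.29) = 19.3466 s⁻¹
N_max = γ̇_max·h / (π·D) = 19.3466 · 0.00755 / (π · 0.0711) = 0.65393 rev/s = 39.2358 rpm

value=39.24 rpm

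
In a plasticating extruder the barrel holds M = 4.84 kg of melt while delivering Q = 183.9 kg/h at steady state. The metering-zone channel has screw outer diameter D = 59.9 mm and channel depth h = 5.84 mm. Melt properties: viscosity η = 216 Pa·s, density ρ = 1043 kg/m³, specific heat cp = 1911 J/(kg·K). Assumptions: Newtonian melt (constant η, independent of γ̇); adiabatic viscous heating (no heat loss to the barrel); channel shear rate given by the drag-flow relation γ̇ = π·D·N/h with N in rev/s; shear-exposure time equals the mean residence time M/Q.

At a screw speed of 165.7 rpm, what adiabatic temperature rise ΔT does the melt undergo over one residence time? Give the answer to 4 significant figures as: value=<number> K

Q_s = Q / 3600 = 183.9 / 3600 = 0.0510833 kg/s
t_res = M / Q_s = 4.84 / 0.0510833 = 94.7471 s
Geometry in metres: D = 59.9 mm → 0.0599 m, h = 5.84 mm → 0.00584 m; screw speed N = 165.7 rpm = 2.76167 rev/s
γ̇ = π·D·N / h = π · 0.0599 · 2.76167 / 0.00584 = 88.9887 s⁻¹
Adiabatic rise: ΔT = η γ̇² t_res / (ρ cp) = 216·(88.9887)²·94.7471 / (1043·1911) = 81.3102 K

value=81.31 K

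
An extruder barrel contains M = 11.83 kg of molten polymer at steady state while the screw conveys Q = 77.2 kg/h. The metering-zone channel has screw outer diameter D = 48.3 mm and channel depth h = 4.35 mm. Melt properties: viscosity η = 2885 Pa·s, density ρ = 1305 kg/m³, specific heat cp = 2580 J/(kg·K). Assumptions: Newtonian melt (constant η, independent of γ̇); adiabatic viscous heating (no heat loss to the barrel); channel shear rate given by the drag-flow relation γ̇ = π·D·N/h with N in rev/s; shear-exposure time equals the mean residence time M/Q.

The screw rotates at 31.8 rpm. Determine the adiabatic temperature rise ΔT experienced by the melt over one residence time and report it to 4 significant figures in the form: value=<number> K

value=161.6 K

Throughput in SI: Q_s = 77.2 kg/h ÷ 3600 s/h = 0.0214444 kg/s
t_res = M / Q_s = 11.83 / 0.0214444 = 551.658 s
D = 48.3 mm = 0.0483 m;  h = 4.35 mm = 0.00435 m;  N = 31.8 rpm / 60 = 0.53 rev/s
Shear rate: γ̇ = πDN/h = π·0.0483·0.53/0.00435 = 18.4877 s⁻¹
Adiabatic rise: ΔT = η γ̇² t_res / (ρ cp) = 2885·(18.4877)²·551.658 / (1305·2580) = 161.567 K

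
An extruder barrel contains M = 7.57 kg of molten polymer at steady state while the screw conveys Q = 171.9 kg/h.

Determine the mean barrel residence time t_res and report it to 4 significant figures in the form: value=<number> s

value=158.5 s

Convert throughput: Q = 171.9 kg/h = 171.9/3600 = 0.04775 kg/s
Mean residence time: t_res = M/Q_s = 7.57 kg / 0.04775 kg/s = 158.534 s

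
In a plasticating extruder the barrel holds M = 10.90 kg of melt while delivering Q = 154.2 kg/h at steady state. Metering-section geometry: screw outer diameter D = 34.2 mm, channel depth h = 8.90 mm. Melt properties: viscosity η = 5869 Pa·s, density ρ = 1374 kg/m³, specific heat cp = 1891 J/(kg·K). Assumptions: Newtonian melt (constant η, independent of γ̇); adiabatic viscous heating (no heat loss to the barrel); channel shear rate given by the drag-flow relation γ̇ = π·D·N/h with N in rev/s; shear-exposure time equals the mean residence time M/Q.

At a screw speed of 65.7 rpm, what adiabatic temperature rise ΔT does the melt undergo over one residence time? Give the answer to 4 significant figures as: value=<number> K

Q_s = Q / 3600 = 154.2 / 3600 = 0.0428333 kg/s
t_res = M / Q_s = 10.90 ÷ 0.0428333 = 254.475 s
D = 34.2 mm = 0.0342 m;  h = 8.90 mm = 0.0089 m;  N = 65.7 rpm / 60 = 1.095 rev/s
Shear rate: γ̇ = πDN/h = π·0.0342·1.095/0.0089 = 13.219 s⁻¹
Adiabatic rise: ΔT = η γ̇² t_res / (ρ cp) = 5869·(13.219)²·254.475 / (1374·1891) = 100.446 K

value=100.4 K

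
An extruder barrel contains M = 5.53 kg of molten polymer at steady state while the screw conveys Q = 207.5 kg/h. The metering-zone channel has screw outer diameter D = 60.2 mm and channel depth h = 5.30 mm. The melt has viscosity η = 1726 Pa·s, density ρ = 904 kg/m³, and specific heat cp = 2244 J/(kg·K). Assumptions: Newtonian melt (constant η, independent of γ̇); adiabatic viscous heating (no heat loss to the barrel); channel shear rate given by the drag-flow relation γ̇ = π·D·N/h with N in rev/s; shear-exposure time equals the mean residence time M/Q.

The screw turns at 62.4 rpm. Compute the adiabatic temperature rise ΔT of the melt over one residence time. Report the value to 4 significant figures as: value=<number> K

value=112.4 K

Convert throughput: Q = 207.5 kg/h = 207.5/3600 = 0.0576389 kg/s
Mean residence time: t_res = M/Q_s = 5.53 kg / 0.0576389 kg/s = 95.9422 s
Geometry in metres: D = 60.2 mm → 0.0602 m, h = 5.30 mm → 0.0053 m; screw speed N = 62.4 rpm = 1.04 rev/s
γ̇ = π·D·N / h = π · 0.0602 · 1.04 / 0.0053 = 37.1111 s⁻¹
Adiabatic rise: ΔT = η γ̇² t_res / (ρ cp) = 1726·(37.1111)²·95.9422 / (904·2244) = 112.426 K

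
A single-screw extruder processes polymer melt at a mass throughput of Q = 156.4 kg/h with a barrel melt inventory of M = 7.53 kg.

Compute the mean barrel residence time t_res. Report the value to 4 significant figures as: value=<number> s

value=173.3 s

Convert throughput: Q = 156.4 kg/h = 156.4/3600 = 0.0434444 kg/s
t_res = M / Q_s = 7.53 / 0.0434444 = 173.325 s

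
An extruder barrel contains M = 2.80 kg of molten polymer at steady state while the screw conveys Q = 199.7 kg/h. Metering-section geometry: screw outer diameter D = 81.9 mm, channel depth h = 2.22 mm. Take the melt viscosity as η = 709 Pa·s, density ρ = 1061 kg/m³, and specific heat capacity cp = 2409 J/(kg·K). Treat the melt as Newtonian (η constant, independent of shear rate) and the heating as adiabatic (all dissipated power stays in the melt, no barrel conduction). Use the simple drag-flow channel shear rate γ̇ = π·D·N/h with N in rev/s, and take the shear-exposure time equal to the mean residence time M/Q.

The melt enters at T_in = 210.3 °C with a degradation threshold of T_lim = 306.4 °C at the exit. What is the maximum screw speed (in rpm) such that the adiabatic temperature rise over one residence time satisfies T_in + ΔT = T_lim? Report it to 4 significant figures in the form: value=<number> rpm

value=42.89 rpm

Throughput in SI: Q_s = 199.7 kg/h ÷ 3600 s/h = 0.0554722 kg/s
t_res = M / Q_s = 2.80 / 0.0554722 = 50.4757 s
D = 81.9 mm = 0.0819 m;  h = 2.22 mm = 0.00222 m
ΔT_a = T_lim − T_in = 306.4 − 210.3 = 96.1 K
γ̇_max² = ΔT_a·ρ·cp / (η·t_res) = [96.1 × 1061 × 2409] / [709 × 50.4757] = 6863.52 s⁻²
Take the square root: γ̇_max = √(6863.52) = 82.8464 s⁻¹
N_max = γ̇_max h / (πD) = 82.8464·0.00222/(π·0.0819) = 0.714813 rev/s → ×60 = 42.8888 rpm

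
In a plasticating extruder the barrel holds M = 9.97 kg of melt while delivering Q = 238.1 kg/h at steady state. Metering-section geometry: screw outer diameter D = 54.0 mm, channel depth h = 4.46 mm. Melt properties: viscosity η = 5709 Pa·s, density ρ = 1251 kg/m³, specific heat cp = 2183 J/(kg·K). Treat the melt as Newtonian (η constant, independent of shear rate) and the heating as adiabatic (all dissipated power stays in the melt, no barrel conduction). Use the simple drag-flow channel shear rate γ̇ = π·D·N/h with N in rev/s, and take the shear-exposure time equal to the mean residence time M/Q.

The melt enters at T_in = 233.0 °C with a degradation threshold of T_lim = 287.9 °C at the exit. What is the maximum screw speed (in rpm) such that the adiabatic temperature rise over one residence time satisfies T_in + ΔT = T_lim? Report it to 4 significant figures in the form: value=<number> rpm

Q_s = Q / 3600 = 238.1 / 3600 = 0.0661389 kg/s
t_res = M / Q_s = 9.97 / 0.0661389 = 150.743 s
D = 54.0 mm = 0.054 m;  h = 4.46 mm = 0.00446 m
ΔT_a = T_lim − T_in = 287.9 °C − 233.0 °C = 54.9 K
γ̇_max² = ΔT_a·ρ·cp / (η·t_res) = [54.9 × 1251 × 2183] / [5709 × 150.743] = 174.215 s⁻²
γ̇_max = sqrt(174.215) = 13.199 s⁻¹
Solve γ̇ = πDN/h for N: N_max = γ̇_max·h/(π·D) = 13.199 × 0.00446 / (π × 0.054) = 0.347003 rev/s = 20.8202 rpm

value=20.82 rpm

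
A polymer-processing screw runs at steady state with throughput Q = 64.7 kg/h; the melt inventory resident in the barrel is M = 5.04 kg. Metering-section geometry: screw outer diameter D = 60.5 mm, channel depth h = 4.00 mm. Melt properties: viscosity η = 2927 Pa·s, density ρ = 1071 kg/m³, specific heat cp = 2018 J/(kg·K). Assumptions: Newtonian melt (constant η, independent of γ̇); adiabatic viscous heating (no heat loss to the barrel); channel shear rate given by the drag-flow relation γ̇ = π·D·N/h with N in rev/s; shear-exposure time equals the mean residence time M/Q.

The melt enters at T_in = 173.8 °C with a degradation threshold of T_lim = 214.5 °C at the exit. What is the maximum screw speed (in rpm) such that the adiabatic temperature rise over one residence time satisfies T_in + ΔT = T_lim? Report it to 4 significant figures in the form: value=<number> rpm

value=13.07 rpm

Throughput in SI: Q_s = 64.7 kg/h ÷ 3600 s/h = 0.0179722 kg/s
t_res = M / Q_s = 5.04 / 0.0179722 = 280.433 s
Convert to metres: D = 0.0605 m, h = 0.004 m
Allowable rise: ΔT_a = T_lim − T_in = 214.5 − 173.8 = 40.7 K
Invert ΔT = ηγ̇²t_res/(ρcp) for γ̇: γ̇_max² = ΔT_a ρ cp / (η t_res) = 40.7·1071·2018 / (2927·280.433) = 107.165 s⁻²
γ̇_max = sqrt(107.165) = 10.3521 s⁻¹
N_max = γ̇_max·h / (π·D) = 10.3521 · 0.004 / (π · 0.0605) = 0.217862 rev/s = 13.0717 rpm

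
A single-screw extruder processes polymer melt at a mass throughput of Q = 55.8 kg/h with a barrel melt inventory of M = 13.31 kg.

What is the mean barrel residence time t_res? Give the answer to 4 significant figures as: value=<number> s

Throughput in SI: Q_s = 55.8 kg/h ÷ 3600 s/h = 0.0155 kg/s
Mean residence time: t_res = M/Q_s = 13.31 kg / 0.0155 kg/s = 858.71 s

value=858.7 s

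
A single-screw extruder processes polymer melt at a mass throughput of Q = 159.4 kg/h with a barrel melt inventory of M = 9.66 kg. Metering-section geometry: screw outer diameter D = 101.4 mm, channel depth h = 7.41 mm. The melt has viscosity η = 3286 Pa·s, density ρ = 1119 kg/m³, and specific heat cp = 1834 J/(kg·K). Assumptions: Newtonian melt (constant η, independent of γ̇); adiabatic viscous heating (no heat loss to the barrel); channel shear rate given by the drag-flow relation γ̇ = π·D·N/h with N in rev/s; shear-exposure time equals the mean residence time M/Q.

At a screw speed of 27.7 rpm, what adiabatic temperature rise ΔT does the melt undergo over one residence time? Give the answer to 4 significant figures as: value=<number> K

Q_s = Q / 3600 = 159.4 / 3600 = 0.0442778 kg/s
t_res = M / Q_s = 9.66 / 0.0442778 = 218.168 s
Geometry in metres: D = 101.4 mm → 0.1014 m, h = 7.41 mm → 0.00741 m; screw speed N = 27.7 rpm = 0.461667 rev/s
Shear rate: γ̇ = πDN/h = π·0.1014·0.461667/0.00741 = 19.8471 s⁻¹
ΔT = η·γ̇²·t_res / (ρ·cp) = 3286 · (19.8471)² · 218.168 / (1119 · 1834) = 137.602 K

value=137.6 K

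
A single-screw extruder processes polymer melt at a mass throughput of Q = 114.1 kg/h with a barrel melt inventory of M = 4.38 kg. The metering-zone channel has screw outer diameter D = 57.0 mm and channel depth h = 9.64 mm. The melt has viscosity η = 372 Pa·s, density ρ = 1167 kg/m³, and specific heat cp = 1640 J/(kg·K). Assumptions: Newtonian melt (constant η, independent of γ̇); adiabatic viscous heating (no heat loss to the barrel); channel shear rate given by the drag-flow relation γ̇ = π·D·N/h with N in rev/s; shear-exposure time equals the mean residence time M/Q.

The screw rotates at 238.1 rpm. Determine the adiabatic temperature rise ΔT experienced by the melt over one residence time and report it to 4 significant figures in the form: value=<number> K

value=146.0 K

Q_s = Q / 3600 = 114.1 / 3600 = 0.0316944 kg/s
t_res = M / Q_s = 4.38 / 0.0316944 = 138.195 s
Geometry in metres: D = 57.0 mm → 0.057 m, h = 9.64 mm → 0.00964 m; screw speed N = 238.1 rpm = 3.96833 rev/s
γ̇ = π D N / h = (π)(0.057)(3.96833) / 0.00964 = 73.715 s⁻¹
ΔT = η·γ̇²·t_res/(ρ·cp) = [372 × 73.715² × 138.195] / [1167 × 1640] = 145.959 K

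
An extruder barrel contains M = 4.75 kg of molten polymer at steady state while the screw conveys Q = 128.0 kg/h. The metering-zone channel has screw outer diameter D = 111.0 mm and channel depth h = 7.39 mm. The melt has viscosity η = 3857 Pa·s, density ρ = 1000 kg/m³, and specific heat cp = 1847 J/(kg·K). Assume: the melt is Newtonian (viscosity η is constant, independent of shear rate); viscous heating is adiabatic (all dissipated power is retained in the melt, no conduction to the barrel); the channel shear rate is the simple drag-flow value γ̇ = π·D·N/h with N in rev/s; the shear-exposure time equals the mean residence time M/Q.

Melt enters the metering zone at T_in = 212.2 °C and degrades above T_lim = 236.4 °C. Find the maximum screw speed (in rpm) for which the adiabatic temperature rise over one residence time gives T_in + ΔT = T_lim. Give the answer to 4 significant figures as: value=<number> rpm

Q_s = Q / 3600 = 128.0 / 3600 = 0.0355556 kg/s
Mean residence time: t_res = M/Q_s = 4.75 kg / 0.0355556 kg/s = 133.594 s
D = 111.0 mm = 0.111 m;  h = 7.39 mm = 0.00739 m
ΔT_a = T_lim − T_in = 236.4 − 212.2 = 24.2 K
γ̇_max² = ΔT_a·ρ·cp / (η·t_res) = [24.2 × 1000 × 1847] / [3857 × 133.594] = 86.7454 s⁻²
Take the square root: γ̇_max = √(86.7454) = 9.31372 s⁻¹
N_max = γ̇_max h / (πD) = 9.31372·0.00739/(π·0.111) = 0.197376 rev/s → ×60 = 11.8426 rpm

value=11.84 rpm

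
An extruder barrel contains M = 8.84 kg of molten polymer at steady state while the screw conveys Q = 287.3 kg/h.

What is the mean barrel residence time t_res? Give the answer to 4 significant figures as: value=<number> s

value=110.8 s

Q_s = Q / 3600 = 287.3 / 3600 = 0.0798056 kg/s
t_res = M / Q_s = 8.84 ÷ 0.0798056 = 110.769 s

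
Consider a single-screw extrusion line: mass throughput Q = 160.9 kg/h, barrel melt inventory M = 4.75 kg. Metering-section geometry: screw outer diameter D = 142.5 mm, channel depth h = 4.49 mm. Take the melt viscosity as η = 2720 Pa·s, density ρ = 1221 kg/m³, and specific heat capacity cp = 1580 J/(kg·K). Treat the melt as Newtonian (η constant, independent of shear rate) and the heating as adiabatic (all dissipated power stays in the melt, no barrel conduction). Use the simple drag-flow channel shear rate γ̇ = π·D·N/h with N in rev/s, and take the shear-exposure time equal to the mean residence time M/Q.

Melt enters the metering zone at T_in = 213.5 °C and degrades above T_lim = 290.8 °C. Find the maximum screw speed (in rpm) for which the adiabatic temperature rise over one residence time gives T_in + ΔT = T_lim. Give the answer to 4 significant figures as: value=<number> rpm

Throughput in SI: Q_s = 160.9 kg/h ÷ 3600 s/h = 0.0446944 kg/s
t_res = M / Q_s = 4.75 ÷ 0.0446944 = 106.277 s
Convert to metres: D = 0.1425 m, h = 0.00449 m
ΔT_a = T_lim − T_in = 290.8 °C − 213.5 °C = 77.3 K
γ̇_max² = ΔT_a·ρ·cp/(η·t_res) = 77.3·1221·1580/(2720·106.277) = 515.874 s⁻²
γ̇_max = √515.874 = 22.7129 s⁻¹
N_max = γ̇_max·h / (π·D) = 22.7129 · 0.00449 / (π · 0.1425) = 0.2278 rev/s = 13.668 rpm

value=13.67 rpm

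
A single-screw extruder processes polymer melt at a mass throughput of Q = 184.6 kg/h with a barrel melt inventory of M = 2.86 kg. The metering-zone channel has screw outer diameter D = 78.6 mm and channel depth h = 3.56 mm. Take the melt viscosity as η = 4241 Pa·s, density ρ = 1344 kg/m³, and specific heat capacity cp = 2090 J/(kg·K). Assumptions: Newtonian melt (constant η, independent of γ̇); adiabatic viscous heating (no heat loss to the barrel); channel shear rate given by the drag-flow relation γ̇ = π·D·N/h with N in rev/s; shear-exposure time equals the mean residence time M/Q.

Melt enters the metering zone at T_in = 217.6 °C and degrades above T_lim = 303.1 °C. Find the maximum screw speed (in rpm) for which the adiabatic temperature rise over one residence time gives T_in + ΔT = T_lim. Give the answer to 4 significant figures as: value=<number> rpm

Throughput in SI: Q_s = 184.6 kg/h ÷ 3600 s/h = 0.0512778 kg/s
Mean residence time: t_res = M/Q_s = 2.86 kg / 0.0512778 kg/s = 55.7746 s
D = 78.6 mm = 0.0786 m;  h = 3.56 mm = 0.00356 m
ΔT_a = T_lim − T_in = 303.1 − 217.6 = 85.5 K
γ̇_max² = ΔT_a·ρ·cp/(η·t_res) = 85.5·1344·2090/(4241·55.7746) = 1015.33 s⁻²
γ̇_max = sqrt(1015.33) = 31.8642 s⁻¹
Solve γ̇ = πDN/h for N: N_max = γ̇_max·h/(π·D) = 31.8642 × 0.00356 / (π × 0.0786) = 0.459389 rev/s = 27.5634 rpm

value=27.56 rpm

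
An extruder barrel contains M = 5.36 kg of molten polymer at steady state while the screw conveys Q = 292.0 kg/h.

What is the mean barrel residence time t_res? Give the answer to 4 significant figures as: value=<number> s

value=66.08 s

Q_s = Q / 3600 = 292.0 / 3600 = 0.0811111 kg/s
Mean residence time: t_res = M/Q_s = 5.36 kg / 0.0811111 kg/s = 66.0822 s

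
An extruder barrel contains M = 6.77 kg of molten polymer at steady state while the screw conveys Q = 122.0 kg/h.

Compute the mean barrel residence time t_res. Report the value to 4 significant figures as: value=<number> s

value=199.8 s

Convert throughput: Q = 122.0 kg/h = 122.0/3600 = 0.0338889 kg/s
Mean residence time: t_res = M/Q_s = 6.77 kg / 0.0338889 kg/s = 199.77 s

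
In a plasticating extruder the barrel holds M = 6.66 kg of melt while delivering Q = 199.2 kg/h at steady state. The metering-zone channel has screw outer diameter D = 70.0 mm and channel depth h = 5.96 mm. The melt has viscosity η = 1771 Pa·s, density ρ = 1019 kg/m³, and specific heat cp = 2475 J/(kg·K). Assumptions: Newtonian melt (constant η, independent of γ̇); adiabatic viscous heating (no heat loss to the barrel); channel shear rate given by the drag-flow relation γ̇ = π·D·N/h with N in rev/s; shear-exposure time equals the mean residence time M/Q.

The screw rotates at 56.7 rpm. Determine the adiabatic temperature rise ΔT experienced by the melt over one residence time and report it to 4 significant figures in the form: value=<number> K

Q_s = Q / 3600 = 199.2 / 3600 = 0.0553333 kg/s
Mean residence time: t_res = M/Q_s = 6.66 kg / 0.0553333 kg/s = 120.361 s
Convert to SI: D = 0.07 m, h = 0.00596 m, N = 56.7/60 = 0.945 rev/s
γ̇ = π D N / h = (π)(0.07)(0.945) / 0.00596 = 34.8685 s⁻¹
Adiabatic rise: ΔT = η γ̇² t_res / (ρ cp) = 1771·(34.8685)²·120.361 / (1019·2475) = 102.76 K

value=102.8 K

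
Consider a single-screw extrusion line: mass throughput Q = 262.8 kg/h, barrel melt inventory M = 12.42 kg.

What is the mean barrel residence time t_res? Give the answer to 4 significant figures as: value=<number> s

Convert throughput: Q = 262.8 kg/h = 262.8/3600 = 0.073 kg/s
Mean residence time: t_res = M/Q_s = 12.42 kg / 0.073 kg/s = 170.137 s

value=170.1 s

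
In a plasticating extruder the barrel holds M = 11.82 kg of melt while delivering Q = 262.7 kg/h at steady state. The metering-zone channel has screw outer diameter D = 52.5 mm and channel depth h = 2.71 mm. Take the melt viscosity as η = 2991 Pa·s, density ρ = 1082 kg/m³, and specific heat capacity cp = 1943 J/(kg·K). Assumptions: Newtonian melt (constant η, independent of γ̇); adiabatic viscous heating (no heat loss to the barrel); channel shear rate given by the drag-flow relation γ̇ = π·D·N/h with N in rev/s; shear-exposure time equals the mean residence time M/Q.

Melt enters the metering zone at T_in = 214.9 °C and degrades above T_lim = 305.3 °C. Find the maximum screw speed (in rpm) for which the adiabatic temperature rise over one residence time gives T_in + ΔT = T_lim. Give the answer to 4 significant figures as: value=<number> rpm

value=19.53 rpm

Throughput in SI: Q_s = 262.7 kg/h ÷ 3600 s/h = 0.0729722 kg/s
t_res = M / Q_s = 11.82 / 0.0729722 = 161.979 s
Geometry in SI: D = 52.5 mm → 0.0525 m, h = 2.71 mm → 0.00271 m
ΔT_a = T_lim − T_in = 305.3 °C − 214.9 °C = 90.4 K
γ̇_max² = ΔT_a·ρ·cp / (η·t_res) = [90.4 × 1082 × 1943] / [2991 × 161.979] = 392.276 s⁻²
Take the square root: γ̇_max = √(392.276) = 19.806 s⁻¹
N_max = γ̇_max h / (πD) = 19.806·0.00271/(π·0.0525) = 0.325429 rev/s → ×60 = 19.5257 rpm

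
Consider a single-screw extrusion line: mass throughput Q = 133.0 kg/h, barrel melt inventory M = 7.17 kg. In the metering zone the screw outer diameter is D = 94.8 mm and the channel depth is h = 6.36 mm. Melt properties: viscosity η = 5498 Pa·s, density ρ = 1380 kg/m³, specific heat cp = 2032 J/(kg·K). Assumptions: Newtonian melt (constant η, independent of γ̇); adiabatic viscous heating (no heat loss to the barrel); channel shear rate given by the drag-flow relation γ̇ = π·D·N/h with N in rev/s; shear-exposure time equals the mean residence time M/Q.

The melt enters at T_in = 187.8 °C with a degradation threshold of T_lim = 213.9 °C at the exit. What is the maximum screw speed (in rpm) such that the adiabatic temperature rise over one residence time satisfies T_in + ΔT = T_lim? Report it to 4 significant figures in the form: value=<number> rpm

Convert throughput: Q = 133.0 kg/h = 133.0/3600 = 0.0369444 kg/s
Mean residence time: t_res = M/Q_s = 7.17 kg / 0.0369444 kg/s = 194.075 s
D = 94.8 mm = 0.0948 m;  h = 6.36 mm = 0.00636 m
ΔT_a = T_lim − T_in = 213.9 °C − 187.8 °C = 26.1 K
Invert ΔT = ηγ̇²t_res/(ρcp) for γ̇: γ̇_max² = ΔT_a ρ cp / (η t_res) = 26.1·1380·2032 / (5498·194.075) = 68.5912 s⁻²
γ̇_max = √68.5912 = 8.28198 s⁻¹
Solve γ̇ = πDN/h for N: N_max = γ̇_max·h/(π·D) = 8.28198 × 0.00636 / (π × 0.0948) = 0.176861 rev/s = 10.6117 rpm

value=10.61 rpm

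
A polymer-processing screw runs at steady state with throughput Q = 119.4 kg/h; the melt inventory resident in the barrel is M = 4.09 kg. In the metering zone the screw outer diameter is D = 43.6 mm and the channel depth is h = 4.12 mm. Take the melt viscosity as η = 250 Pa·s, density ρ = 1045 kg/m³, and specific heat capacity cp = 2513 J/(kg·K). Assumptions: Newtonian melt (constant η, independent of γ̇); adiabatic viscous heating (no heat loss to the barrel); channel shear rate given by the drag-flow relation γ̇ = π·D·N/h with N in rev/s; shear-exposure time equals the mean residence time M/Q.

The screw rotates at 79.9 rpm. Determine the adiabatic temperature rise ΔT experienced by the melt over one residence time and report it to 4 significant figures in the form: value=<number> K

Throughput in SI: Q_s = 119.4 kg/h ÷ 3600 s/h = 0.0331667 kg/s
Mean residence time: t_res = M/Q_s = 4.09 kg / 0.0331667 kg/s = 123.317 s
Geometry in metres: D = 43.6 mm → 0.0436 m, h = 4.12 mm → 0.00412 m; screw speed N = 79.9 rpm = 1.33167 rev/s
γ̇ = π·D·N / h = π · 0.0436 · 1.33167 / 0.00412 = 44.2726 s⁻¹
Adiabatic rise: ΔT = η γ̇² t_res / (ρ cp) = 250·(44.2726)²·123.317 / (1045·2513) = 23.0103 K

value=23.01 K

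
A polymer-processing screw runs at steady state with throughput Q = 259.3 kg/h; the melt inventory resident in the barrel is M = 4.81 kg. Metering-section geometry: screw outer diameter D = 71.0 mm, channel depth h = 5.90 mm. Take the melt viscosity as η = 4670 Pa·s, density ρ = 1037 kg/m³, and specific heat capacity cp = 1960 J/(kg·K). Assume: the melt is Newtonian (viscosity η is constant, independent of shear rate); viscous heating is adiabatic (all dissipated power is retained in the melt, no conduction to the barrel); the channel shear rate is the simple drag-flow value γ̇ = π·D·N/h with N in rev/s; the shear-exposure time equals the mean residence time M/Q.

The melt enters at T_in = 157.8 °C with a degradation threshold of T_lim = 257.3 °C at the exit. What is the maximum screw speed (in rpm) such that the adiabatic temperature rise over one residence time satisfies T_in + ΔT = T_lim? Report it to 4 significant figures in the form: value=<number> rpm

Throughput in SI: Q_s = 259.3 kg/h ÷ 3600 s/h = 0.0720278 kg/s
t_res = M / Q_s = 4.81 ÷ 0.0720278 = 66.7798 s
Convert to metres: D = 0.071 m, h = 0.0059 m
ΔT_a = T_lim − T_in = 257.3 − 157.8 = 99.5 K
γ̇_max² = ΔT_a·ρ·cp / (η·t_res) = [99.5 × 1037 × 1960] / [4670 × 66.7798] = 648.479 s⁻²
γ̇_max = √648.479 = 25.4653 s⁻¹
N_max = γ̇_max h / (πD) = 25.4653·0.0059/(π·0.071) = 0.673584 rev/s → ×60 = 40.415 rpm

value=40.42 rpm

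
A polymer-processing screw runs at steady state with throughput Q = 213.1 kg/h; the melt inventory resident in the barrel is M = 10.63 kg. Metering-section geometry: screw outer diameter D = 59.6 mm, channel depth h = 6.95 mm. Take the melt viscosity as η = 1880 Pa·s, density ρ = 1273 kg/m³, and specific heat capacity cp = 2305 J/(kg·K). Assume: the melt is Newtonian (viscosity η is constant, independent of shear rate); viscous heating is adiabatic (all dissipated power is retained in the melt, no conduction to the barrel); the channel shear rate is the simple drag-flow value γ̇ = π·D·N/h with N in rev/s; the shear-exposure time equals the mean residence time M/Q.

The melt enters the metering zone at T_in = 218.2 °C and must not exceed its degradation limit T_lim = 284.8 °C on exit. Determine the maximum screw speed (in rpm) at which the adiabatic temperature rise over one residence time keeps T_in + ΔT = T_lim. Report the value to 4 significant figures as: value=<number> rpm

Throughput in SI: Q_s = 213.1 kg/h ÷ 3600 s/h = 0.0591944 kg/s
Mean residence time: t_res = M/Q_s = 10.63 kg / 0.0591944 kg/s = 179.578 s
Convert to metres: D = 0.0596 m, h = 0.00695 m
ΔT_a = T_lim − T_in = 284.8 °C − 218.2 °C = 66.6 K
γ̇_max² = ΔT_a·ρ·cp/(η·t_res) = 66.6·1273·2305/(1880·179.578) = 578.846 s⁻²
γ̇_max = sqrt(578.846) = 24.0592 s⁻¹
Solve γ̇ = πDN/h for N: N_max = γ̇_max·h/(π·D) = 24.0592 × 0.00695 / (π × 0.0596) = 0.893039 rev/s = 53.5823 rpm

value=53.58 rpm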